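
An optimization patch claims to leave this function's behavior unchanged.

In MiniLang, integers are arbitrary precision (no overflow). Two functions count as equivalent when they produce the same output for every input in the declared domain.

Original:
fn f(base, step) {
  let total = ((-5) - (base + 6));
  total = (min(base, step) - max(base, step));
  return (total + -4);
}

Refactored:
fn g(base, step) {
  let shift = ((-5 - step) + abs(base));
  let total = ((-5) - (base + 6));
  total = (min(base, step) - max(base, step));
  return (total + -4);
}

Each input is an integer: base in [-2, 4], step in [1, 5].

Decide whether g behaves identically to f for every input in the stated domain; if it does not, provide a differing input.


This is a faithful refactor — local variable names differ, and constant usage differs, and min/max/abs usage differs, and statement counts differ, and arithmetic usage differs, but the computed results match everywhere.
One worked example (base=1, step=5) — f: total becomes -12; next total becomes -4; next final value -8; g: shift becomes -9; next total becomes -12; next total becomes -4; next final value -8; agreement on -8.
Every one of the 35 inputs gives matching results.
verdict: equivalent


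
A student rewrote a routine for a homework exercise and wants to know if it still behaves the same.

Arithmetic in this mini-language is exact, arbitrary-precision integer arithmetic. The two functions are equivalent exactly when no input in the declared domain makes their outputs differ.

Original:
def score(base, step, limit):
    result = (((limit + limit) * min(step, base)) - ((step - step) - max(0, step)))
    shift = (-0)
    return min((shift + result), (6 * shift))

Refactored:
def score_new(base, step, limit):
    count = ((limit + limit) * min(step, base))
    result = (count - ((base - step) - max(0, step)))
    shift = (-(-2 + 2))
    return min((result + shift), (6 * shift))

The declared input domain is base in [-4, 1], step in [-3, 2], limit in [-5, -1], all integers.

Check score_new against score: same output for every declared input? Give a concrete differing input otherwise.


Take base=1, step=0, limit=-5.
score: result becomes 0; next shift becomes 0; next final value 0
score_new: count becomes 0; next result becomes -1; next shift becomes 0; next final value -1
0 against -1: the behavior changed.
verdict: not equivalent; witness: base=1, step=0, limit=-5


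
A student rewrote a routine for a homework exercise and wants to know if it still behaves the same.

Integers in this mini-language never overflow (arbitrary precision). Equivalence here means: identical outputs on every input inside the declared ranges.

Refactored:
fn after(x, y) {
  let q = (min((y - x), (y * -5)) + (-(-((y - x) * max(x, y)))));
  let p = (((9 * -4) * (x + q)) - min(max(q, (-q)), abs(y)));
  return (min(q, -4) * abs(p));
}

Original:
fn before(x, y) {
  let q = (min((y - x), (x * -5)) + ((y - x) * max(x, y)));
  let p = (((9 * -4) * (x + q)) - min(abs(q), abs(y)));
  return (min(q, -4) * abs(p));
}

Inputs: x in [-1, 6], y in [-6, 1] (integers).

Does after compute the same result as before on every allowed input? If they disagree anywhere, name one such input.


On input x=-1, y=0, before returns 0 while after returns -144.
verdict: not equivalent; witness: x=-1, y=0


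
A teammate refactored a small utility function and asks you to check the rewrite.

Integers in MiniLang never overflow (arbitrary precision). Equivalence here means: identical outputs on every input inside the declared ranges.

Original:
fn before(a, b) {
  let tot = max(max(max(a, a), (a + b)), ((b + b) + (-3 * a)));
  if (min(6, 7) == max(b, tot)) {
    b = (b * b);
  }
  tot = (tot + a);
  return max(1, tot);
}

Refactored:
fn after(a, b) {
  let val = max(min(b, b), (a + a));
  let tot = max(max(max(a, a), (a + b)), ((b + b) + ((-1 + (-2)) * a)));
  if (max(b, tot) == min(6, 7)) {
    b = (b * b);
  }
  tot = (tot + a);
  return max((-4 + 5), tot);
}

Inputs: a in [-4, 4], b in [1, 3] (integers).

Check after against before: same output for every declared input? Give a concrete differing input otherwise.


Comparing the listings, the differences include: arithmetic usage differs; and min/max/abs usage differs; and local variable names differ; and constant usage differs; and statement counts differ.
Spot check at a=3, b=3 — before: tot = 6; (min(6, 7) == max(b, tot)) -> true; b = 9; tot = 9; return 9. after: val = 6; tot = 6; (max(b, tot) == min(6, 7)) -> true; b = 9; tot = 9; return 9. Both give 9.
Sweeping the whole domain (27 inputs) finds no disagreement.
verdict: equivalent


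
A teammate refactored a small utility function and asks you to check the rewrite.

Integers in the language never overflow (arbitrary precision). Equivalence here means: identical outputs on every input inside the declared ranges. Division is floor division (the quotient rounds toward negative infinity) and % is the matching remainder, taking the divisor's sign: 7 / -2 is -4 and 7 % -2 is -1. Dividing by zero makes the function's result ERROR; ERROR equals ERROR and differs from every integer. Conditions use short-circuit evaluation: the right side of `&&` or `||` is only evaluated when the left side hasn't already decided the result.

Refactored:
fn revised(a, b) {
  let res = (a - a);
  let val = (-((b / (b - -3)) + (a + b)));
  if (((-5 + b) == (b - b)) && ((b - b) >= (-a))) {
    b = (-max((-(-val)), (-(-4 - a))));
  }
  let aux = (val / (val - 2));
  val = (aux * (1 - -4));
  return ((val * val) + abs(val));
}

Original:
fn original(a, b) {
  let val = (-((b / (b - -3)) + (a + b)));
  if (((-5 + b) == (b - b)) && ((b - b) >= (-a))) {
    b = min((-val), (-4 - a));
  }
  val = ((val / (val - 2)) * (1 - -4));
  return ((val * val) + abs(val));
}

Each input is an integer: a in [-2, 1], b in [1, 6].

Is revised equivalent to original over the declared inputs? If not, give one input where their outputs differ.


Comparing the listings, the differences include: statement counts differ, plus local variable names differ, plus arithmetic usage differs, plus min/max/abs usage differs.
As a probe, take a=1, b=6: original runs val = -7; (((-5 + b) == (b - b)) && ((b - b) >= (-a))) -> false; val = 0; return 0; revised runs res = 0; val = -7; (((-5 + b) == (b - b)) && ((b - b) >= (-a))) -> false; aux = 0; val = 0; return 0; both end at 0.
An exhaustive pass over the 24 declared inputs shows identical outputs.
verdict: equivalent


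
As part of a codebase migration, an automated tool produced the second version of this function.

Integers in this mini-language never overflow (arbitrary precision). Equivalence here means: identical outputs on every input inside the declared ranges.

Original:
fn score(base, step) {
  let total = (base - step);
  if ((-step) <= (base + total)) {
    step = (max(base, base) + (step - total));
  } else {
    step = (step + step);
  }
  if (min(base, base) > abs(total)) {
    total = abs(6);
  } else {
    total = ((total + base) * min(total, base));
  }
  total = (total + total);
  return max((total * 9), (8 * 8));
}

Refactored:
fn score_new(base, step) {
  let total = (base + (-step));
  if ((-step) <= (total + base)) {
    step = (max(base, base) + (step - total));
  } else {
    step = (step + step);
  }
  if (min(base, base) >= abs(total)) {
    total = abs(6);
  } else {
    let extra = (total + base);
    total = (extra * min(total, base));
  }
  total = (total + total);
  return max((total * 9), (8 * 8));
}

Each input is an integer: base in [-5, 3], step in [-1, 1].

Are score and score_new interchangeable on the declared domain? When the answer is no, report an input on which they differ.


Consider the input base=0, step=0.
score: total = 0; ((-step) <= (base + total)) -> true; step = 0; (min(base, base) > abs(total)) -> false; total = 0; total = 0; return 64
score_new: total = 0; ((-step) <= (total + base)) -> true; step = 0; (min(base, base) >= abs(total)) -> true; total = 6; total = 12; return 108
64 vs 108 — the two versions disagree here.
verdict: not equivalent; witness: base=0, step=0


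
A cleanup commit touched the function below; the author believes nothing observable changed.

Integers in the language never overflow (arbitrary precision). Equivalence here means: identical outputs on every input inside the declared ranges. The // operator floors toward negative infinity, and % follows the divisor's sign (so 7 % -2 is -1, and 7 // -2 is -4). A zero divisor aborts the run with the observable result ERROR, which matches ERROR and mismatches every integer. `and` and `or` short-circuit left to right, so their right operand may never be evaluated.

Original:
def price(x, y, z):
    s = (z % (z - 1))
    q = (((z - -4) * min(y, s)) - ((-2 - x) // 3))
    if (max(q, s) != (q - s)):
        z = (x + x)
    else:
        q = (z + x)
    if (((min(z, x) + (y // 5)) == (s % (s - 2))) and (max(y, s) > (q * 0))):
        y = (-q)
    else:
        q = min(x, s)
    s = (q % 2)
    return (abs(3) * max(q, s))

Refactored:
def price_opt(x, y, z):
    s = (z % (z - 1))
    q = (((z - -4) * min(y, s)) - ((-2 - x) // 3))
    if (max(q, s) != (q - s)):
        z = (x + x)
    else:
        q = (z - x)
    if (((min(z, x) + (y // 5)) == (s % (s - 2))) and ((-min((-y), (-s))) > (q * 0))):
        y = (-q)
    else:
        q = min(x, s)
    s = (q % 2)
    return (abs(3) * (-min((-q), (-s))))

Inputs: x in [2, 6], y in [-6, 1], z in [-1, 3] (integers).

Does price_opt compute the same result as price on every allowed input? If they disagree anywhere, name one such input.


There is a counterexample at x=2, y=1, z=0: 6 on one side, 0 on the other.
price: s becomes 0; next q becomes 2; next (max(q, s) != (q - s)) evaluates to false; next q becomes 2; next (((min(z, x) + (y // 5)) == (s % (s - 2))) and (max(y, s) > (q * 0))) evaluates to true; next y becomes -2; next s becomes 0; next final value 6
price_opt: s becomes 0; next q becomes 2; next (max(q, s) != (q - s)) evaluates to false; next q becomes -2; next (((min(z, x) + (y // 5)) == (s % (s - 2))) and ((-min((-y), (-s))) > (q * 0))) evaluates to true; next y becomes 2; next s becomes 0; next final value 0
verdict: not equivalent; witness: x=2, y=1, z=0


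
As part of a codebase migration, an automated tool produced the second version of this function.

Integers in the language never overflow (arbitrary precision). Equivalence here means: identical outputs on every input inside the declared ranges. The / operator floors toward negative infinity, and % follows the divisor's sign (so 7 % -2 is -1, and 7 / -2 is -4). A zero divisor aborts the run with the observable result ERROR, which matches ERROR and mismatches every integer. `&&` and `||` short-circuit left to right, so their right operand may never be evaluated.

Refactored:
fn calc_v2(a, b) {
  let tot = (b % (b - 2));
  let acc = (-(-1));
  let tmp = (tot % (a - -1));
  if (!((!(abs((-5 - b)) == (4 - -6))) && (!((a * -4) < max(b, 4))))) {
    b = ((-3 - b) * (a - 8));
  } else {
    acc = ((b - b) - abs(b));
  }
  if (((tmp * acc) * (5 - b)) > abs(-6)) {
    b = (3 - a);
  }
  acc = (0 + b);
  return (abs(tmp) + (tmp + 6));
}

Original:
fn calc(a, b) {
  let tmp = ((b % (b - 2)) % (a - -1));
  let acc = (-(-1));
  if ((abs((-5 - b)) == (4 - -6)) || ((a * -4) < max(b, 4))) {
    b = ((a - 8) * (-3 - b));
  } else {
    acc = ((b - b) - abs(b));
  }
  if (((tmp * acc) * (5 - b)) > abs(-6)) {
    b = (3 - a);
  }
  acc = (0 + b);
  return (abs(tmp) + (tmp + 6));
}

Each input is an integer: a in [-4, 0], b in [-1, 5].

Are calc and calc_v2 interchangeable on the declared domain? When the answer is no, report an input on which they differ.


Reading the diff, among the changes: boolean connective usage differs; and statement counts differ; and local variable names differ.
As a probe, take a=-1, b=0: calc runs division by zero -> ERROR; calc_v2 runs tot = 0; acc = 1; division by zero -> ERROR; both end at ERROR.
Across all 35 domain points the two functions coincide.
verdict: equivalent


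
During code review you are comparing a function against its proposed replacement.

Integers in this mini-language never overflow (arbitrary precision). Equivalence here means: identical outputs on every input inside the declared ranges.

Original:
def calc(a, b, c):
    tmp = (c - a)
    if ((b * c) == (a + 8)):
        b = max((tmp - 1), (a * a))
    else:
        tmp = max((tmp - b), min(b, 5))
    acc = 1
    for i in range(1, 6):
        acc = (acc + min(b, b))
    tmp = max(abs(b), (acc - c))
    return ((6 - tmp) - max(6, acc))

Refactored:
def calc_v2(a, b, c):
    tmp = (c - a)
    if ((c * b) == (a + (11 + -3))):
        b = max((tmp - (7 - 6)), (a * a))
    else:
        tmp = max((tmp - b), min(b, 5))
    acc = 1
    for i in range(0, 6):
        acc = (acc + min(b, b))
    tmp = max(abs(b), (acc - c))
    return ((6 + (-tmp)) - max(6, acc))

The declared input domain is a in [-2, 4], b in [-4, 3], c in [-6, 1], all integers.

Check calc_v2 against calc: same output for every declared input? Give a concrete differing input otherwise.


Not equivalent: a=-2, b=-3, c=-2 separates them (-38 vs -46).
calc: tmp = 0; ((b * c) == (a + 8)) -> true; b = 4; acc = 1; [i=1]; acc = 5; [i=2]; acc = 9; [i=3]; acc = 13; [i=4]; acc = 17; [i=5]; acc = 21; tmp = 23; return -38
calc_v2: tmp = 0; ((c * b) == (a + (11 + -3))) -> true; b = 4; acc = 1; [i=0]; acc = 5; [i=1]; acc = 9; [i=2]; acc = 13; [i=3]; acc = 17; [i=4]; acc = 21; [i=5]; acc = 25; tmp = 27; return -46
verdict: not equivalent; witness: a=-2, b=-3, c=-2


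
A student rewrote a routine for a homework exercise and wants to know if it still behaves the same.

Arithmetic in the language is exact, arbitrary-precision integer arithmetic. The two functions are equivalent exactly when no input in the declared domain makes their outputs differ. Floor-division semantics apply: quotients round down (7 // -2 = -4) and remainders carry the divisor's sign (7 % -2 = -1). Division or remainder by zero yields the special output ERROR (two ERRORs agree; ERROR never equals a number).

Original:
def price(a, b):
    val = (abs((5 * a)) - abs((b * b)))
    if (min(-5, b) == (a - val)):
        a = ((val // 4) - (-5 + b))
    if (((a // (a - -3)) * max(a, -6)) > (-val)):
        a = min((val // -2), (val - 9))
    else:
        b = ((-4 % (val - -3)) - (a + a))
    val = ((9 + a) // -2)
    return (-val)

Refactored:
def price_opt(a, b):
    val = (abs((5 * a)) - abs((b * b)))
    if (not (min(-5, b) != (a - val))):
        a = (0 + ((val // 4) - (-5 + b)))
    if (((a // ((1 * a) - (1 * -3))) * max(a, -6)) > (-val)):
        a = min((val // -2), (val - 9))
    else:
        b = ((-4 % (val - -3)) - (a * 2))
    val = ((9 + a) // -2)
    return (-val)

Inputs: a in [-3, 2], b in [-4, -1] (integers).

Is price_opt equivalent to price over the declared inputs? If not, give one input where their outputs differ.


The two versions differ — the changes include arithmetic usage differs, plus boolean connective usage differs, plus constant usage differs, plus comparison usage differs.
As a probe, take a=2, b=-1: price runs val becomes 9; next (min(-5, b) == (a - val)) evaluates to false; next (((a // (a - -3)) * max(a, -6)) > (-val)) evaluates to true; next a becomes -5; next val becomes -2; next final value 2; price_opt runs val becomes 9; next (not (min(-5, b) != (a - val))) evaluates to false; next (((a // ((1 * a) - (1 * -3))) * max(a, -6)) > (-val)) evaluates to true; next a becomes -5; next val becomes -2; next final value 2; both end at 2.
Checked all 24 inputs in the declared domain: the outputs agree on every one.
verdict: equivalent


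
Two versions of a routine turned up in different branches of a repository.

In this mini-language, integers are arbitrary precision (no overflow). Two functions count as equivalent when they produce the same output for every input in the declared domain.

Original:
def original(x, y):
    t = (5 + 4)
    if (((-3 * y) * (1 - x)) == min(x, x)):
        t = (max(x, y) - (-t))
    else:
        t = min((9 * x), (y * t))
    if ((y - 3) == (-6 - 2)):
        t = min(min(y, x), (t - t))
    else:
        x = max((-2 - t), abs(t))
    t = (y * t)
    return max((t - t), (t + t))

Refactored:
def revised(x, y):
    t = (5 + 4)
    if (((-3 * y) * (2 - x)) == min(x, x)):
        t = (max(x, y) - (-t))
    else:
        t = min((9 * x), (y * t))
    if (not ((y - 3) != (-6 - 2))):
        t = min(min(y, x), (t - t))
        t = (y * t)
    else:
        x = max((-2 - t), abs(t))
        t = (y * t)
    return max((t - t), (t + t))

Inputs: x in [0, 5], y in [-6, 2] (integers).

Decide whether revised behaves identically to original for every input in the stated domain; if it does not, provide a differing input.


Evaluate both at x=3, y=1.
original: t = 9; (((-3 * y) * (1 - x)) == min(x, x)) -> false; t = 9; ((y - 3) == (-6 - 2)) -> false; x = 9; t = 9; return 18
revised: t = 9; (((-3 * y) * (2 - x)) == min(x, x)) -> true; t = 12; (not ((y - 3) != (-6 - 2))) -> false; x = 12; t = 12; return 24
18 and 24 differ, so these are not the same function on this domain.
verdict: not equivalent; witness: x=3, y=1


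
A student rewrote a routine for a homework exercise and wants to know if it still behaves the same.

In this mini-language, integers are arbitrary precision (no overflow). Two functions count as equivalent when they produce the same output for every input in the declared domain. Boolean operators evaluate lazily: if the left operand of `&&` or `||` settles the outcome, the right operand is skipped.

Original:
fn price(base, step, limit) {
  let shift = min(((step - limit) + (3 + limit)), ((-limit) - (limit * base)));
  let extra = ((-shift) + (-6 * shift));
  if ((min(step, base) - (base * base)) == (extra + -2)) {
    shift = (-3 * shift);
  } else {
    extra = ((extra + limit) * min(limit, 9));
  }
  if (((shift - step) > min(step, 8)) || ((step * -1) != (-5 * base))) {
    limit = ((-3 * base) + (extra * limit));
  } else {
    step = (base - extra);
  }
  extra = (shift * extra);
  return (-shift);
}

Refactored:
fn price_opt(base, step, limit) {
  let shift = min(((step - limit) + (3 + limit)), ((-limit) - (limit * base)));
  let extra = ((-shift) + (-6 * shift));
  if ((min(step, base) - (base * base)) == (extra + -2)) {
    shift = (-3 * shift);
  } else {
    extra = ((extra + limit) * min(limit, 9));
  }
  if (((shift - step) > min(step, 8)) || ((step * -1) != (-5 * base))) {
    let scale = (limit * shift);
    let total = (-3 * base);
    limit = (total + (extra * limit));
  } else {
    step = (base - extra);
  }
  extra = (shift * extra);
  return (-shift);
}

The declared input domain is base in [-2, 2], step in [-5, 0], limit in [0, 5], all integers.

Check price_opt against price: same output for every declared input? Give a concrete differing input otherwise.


Behavior is preserved: although statement counts differ; arithmetic usage differs; local variable names differ, the outputs never diverge.
One worked example (base=-1, step=-2, limit=4) — price: shift becomes 0; next extra becomes 0; next ((min(step, base) - (base * base)) == (extra + -2)) evaluates to false; next extra becomes 16; next (((shift - step) > min(step, 8)) || ((step * -1) != (-5 * base))) evaluates to true; next limit becomes 67; next extra becomes 0; next final value 0; price_opt: shift becomes 0; next extra becomes 0; next ((min(step, base) - (base * base)) == (extra + -2)) evaluates to false; next extra becomes 16; next (((shift - step) > min(step, 8)) || ((step * -1) != (-5 * base))) evaluates to true; next scale becomes 0; next total becomes 3; next limit becomes 67; next extra becomes 0; next final value 0; agreement on 0.
Sweeping the whole domain (180 inputs) finds no disagreement.
verdict: equivalent


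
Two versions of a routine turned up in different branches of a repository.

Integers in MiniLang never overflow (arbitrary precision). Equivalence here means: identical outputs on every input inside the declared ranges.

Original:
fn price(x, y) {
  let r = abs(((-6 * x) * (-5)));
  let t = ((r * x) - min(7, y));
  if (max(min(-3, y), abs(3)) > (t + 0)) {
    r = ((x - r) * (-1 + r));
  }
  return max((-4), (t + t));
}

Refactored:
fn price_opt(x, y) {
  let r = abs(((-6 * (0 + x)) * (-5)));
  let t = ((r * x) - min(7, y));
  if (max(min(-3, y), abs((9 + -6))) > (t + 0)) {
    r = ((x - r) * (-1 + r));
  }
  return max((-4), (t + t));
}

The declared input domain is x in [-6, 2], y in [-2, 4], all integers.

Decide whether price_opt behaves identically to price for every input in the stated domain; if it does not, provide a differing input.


This is a faithful refactor — arithmetic usage differs; also constant usage differs, but the computed results match everywhere.
As a probe, take x=-3, y=-1: price runs r=90, then t=-269, then (max(min(-3, y), abs(3)) > (t + 0)) is true, then r=-8277, then returns -4; price_opt runs r=90, then t=-269, then (max(min(-3, y), abs((9 + -6))) > (t + 0)) is true, then r=-8277, then returns -4; both end at -4.
Sweeping the whole domain (63 inputs) finds no disagreement.
verdict: equivalent


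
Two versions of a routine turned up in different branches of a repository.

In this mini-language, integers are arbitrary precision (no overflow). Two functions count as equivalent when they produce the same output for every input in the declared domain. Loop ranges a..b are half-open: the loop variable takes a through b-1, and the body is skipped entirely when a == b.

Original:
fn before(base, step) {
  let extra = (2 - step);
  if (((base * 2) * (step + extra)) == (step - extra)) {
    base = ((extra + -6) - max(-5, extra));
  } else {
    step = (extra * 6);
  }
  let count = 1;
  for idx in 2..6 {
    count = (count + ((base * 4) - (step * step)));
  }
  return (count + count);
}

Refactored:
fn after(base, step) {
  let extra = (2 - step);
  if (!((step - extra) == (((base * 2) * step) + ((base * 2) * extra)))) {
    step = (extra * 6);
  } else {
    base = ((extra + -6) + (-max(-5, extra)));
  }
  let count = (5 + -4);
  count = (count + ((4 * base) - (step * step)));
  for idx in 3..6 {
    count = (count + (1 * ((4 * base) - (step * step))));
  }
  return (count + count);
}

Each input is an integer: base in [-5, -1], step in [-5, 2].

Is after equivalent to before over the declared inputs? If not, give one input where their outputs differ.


Equivalent — the differences include arithmetic usage differs; boolean connective usage differs; loop structure differs; statement counts differ; constant usage differs, yet no declared input distinguishes the two.
One worked example (base=-2, step=-5) — before: extra becomes 7; next (((base * 2) * (step + extra)) == (step - extra)) evaluates to false; next step becomes 42; next count becomes 1; next at idx=2:; next count becomes -1771; next at idx=3:; next count becomes -3543; next at idx=4:; next count becomes -5315; next at idx=5:; next count becomes -7087; next final value -14174; after: extra becomes 7; next (!((step - extra) == (((base * 2) * step) + ((base * 2) * extra)))) evaluates to true; next step becomes 42; next count becomes 1; next count becomes -1771; next at idx=3:; next count becomes -3543; next at idx=4:; next count becomes -5315; next at idx=5:; next count becomes -7087; next final value -14174; agreement on -14174.
Across all 40 domain points the two functions coincide.
verdict: equivalent


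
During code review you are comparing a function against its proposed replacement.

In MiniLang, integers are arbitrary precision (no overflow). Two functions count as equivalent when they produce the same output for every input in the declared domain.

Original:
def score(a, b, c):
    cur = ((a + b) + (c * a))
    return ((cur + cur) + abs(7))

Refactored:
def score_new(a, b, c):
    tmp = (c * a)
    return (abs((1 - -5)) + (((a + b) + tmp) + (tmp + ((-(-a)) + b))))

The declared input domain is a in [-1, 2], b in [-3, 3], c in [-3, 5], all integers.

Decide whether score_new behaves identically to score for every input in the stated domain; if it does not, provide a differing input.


There is a counterexample at a=-1, b=-3, c=-3: 5 on one side, 4 on the other.
score: cur becomes -1; next final value 5
score_new: tmp becomes 3; next final value 4
verdict: not equivalent; witness: a=-1, b=-3, c=-3


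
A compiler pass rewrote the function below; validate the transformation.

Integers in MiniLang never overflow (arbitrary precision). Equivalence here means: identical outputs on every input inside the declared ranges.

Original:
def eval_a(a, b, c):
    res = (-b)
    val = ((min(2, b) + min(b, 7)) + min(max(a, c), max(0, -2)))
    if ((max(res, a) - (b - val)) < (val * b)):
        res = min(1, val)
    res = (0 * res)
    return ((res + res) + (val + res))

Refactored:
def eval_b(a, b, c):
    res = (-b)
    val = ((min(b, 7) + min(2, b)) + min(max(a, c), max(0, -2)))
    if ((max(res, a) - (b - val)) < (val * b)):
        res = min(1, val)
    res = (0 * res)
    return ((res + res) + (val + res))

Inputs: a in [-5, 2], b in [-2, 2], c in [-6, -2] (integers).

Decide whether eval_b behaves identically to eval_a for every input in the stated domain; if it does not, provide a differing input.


This is a faithful refactor — same computation, different form, but the computed results match everywhere.
As a probe, take a=2, b=0, c=-3: eval_a runs res := 0 | val := 0 | ((max(res, a) - (b - val)) < (val * b)): false | res := 0 | result 0; eval_b runs res := 0 | val := 0 | ((max(res, a) - (b - val)) < (val * b)): false | res := 0 | result 0; both end at 0.
An exhaustive pass over the 200 declared inputs shows identical outputs.
verdict: equivalent


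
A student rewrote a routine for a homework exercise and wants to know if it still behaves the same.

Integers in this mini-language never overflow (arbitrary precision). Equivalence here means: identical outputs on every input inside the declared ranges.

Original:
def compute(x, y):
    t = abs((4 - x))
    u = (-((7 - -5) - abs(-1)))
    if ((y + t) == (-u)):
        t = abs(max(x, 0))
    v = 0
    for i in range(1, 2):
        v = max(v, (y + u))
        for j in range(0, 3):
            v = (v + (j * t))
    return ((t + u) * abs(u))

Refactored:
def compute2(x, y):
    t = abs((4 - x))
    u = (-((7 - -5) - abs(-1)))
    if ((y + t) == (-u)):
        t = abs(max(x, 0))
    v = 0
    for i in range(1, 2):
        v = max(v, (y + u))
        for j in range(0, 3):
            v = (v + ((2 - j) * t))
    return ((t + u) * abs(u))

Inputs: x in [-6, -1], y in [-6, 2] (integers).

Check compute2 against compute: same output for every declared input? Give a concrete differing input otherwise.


Behavior is preserved: although arithmetic usage differs, plus constant usage differs, the outputs never diverge.
Spot check at x=-2, y=-2 — compute: t becomes 6; next u becomes -11; next ((y + t) == (-u)) evaluates to false; next v becomes 0; next at i=1:; next v becomes 0; next at j=0:; next v becomes 0; next at j=1:; next v becomes 6; next at j=2:; next v becomes 18; next final value -55. compute2: t becomes 6; next u becomes -11; next ((y + t) == (-u)) evaluates to false; next v becomes 0; next at i=1:; next v becomes 0; next at j=0:; next v becomes 12; next at j=1:; next v becomes 18; next at j=2:; next v becomes 18; next final value -55. Both give -55.
Sweeping the whole domain (54 inputs) finds no disagreement.
verdict: equivalent


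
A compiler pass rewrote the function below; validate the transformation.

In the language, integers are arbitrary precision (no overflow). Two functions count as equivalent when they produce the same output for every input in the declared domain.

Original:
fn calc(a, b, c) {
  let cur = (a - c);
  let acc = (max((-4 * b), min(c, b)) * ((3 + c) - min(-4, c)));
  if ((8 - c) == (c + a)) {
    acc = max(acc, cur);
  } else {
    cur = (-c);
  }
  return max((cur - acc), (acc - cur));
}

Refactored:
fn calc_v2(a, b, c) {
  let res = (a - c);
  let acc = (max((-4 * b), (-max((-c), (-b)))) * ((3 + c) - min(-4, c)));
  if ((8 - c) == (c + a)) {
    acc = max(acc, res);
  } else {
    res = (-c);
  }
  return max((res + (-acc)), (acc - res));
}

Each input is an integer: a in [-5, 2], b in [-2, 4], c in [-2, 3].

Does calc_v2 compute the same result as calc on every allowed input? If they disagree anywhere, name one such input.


Differences: local variable names differ, plus min/max/abs usage differs, plus arithmetic usage differs — yet all 336 inputs agree.
verdict: equivalent


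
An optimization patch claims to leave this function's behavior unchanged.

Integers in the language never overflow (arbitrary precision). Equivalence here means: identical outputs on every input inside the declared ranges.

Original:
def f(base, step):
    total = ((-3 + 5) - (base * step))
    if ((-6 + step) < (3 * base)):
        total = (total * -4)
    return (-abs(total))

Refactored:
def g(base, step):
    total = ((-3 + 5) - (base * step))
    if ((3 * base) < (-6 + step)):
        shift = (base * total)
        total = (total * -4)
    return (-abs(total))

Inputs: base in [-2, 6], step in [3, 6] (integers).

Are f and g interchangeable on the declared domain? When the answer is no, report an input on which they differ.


Run the pair on base=-2, step=3.
f: total becomes 8; next ((-6 + step) < (3 * base)) evaluates to false; next final value -8
g: total becomes 8; next ((3 * base) < (-6 + step)) evaluates to true; next shift becomes -16; next total becomes -32; next final value -32
-8 != -32, so the rewrite changes behavior.
verdict: not equivalent; witness: base=-2, step=3


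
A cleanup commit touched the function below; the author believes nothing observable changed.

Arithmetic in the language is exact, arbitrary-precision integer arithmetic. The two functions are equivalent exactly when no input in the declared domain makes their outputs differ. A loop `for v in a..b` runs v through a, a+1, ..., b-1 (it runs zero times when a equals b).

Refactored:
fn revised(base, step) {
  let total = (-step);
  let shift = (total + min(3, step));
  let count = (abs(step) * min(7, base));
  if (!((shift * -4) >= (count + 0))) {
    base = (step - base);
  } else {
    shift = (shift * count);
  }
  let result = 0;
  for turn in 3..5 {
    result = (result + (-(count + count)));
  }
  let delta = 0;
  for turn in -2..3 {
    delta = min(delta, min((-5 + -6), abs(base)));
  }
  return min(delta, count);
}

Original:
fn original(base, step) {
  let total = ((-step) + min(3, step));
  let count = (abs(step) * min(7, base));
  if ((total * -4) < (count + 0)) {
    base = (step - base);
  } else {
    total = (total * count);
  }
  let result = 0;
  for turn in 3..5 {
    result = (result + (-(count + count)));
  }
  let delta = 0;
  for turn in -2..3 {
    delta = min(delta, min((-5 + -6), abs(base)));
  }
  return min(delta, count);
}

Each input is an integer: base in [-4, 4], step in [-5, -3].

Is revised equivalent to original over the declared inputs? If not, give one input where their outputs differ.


The two are interchangeable: comparison usage differs; and local variable names differ; and boolean connective usage differs; and statement counts differ, and every declared input agrees.
As a probe, take base=-1, step=-4: original runs total=0, then count=-4, then ((total * -4) < (count + 0)) is false, then total=0, then result=0, then (turn=3), then result=8, then (turn=4), then result=16, then delta=0, then (turn=-2), then delta=-11, then (turn=-1), then delta=-11, then (turn=0), then delta=-11, then (turn=1), then delta=-11, then (turn=2), then delta=-11, then returns -11; revised runs total=4, then shift=0, then count=-4, then (!((shift * -4) >= (count + 0))) is false, then shift=0, then result=0, then (turn=3), then result=8, then (turn=4), then result=16, then delta=0, then (turn=-2), then delta=-11, then (turn=-1), then delta=-11, then (turn=0), then delta=-11, then (turn=1), then delta=-11, then (turn=2), then delta=-11, then returns -11; both end at -11.
Across all 27 domain points the two functions coincide.
verdict: equivalent


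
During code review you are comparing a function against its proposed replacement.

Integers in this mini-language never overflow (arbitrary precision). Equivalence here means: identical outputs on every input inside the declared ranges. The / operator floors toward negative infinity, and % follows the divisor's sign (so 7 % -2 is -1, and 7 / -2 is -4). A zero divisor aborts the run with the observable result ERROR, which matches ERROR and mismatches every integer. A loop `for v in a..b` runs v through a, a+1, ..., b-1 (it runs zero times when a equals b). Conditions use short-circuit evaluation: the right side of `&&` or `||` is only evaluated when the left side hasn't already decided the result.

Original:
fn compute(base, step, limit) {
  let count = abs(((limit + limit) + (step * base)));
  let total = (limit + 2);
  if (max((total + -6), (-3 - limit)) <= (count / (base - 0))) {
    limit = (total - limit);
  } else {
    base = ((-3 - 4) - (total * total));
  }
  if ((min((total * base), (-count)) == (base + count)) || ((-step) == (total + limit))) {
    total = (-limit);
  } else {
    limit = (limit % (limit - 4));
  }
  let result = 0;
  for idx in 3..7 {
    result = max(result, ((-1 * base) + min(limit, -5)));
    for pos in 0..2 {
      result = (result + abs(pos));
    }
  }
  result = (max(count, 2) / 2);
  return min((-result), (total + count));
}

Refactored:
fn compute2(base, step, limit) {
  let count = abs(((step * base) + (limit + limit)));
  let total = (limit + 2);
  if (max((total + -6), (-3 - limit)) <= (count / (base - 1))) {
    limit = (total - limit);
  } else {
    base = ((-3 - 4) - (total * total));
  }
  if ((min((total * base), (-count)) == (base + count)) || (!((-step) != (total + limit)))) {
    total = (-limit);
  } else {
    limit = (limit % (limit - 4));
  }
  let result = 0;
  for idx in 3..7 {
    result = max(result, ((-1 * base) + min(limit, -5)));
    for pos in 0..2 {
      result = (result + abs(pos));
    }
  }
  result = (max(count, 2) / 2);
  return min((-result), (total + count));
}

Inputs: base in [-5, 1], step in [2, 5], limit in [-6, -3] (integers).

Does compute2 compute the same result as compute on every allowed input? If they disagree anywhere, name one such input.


Consider the input base=0, step=2, limit=-6.
compute: count := 12 | total := -4 | divide-by-zero, output ERROR
compute2: count := 12 | total := -4 | (max((total + -6), (-3 - limit)) <= (count / (base - 1))): false | base := -23 | ((min((total * base), (-count)) == (base + count)) || (!((-step) != (total + limit)))): false | limit := -6 | result := 0 | iter idx=3: | result := 17 | iter pos=0: | result := 17 | iter pos=1: | result := 18 | iter idx=4: | result := 18 | iter pos=0: | result := 18 | iter pos=1: | result := 19 | iter idx=5: | result := 19 | iter pos=0: | result := 19 | iter pos=1: | result := 20 | iter idx=6: | result := 20 | iter pos=0: | result := 20 | iter pos=1: | result := 21 | result := 6 | result -6
ERROR vs -6 — the two versions disagree here.
verdict: not equivalent; witness: base=0, step=2, limit=-6


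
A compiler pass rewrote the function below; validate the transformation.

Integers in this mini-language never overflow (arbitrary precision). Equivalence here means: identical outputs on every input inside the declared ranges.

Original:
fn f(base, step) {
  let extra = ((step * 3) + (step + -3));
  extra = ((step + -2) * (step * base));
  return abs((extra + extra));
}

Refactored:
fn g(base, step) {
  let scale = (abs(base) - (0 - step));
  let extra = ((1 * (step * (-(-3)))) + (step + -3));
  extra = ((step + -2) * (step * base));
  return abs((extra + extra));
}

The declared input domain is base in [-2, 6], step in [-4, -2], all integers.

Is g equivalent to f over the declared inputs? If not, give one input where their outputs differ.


Differences: local variable names differ, plus statement counts differ, plus constant usage differs, plus arithmetic usage differs, plus min/max/abs usage differs — yet all 27 inputs agree.
verdict: equivalent


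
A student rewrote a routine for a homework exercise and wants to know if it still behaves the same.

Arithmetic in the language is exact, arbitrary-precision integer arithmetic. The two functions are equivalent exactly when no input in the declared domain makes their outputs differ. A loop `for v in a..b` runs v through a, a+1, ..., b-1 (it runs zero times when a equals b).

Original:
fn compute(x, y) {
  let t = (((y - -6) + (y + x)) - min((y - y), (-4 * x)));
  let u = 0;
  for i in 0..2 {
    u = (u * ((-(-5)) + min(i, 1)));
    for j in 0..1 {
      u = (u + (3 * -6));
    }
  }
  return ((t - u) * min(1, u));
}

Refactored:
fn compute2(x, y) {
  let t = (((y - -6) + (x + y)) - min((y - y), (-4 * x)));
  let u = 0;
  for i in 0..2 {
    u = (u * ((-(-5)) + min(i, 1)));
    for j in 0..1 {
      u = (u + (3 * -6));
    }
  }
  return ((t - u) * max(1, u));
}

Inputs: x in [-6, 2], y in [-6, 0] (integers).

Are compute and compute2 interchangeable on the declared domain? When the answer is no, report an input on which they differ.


The rewrite breaks on x=-6, y=-6, where the results are -14364 and 114.
compute: t becomes -12; next u becomes 0; next at i=0:; next u becomes 0; next at j=0:; next u becomes -18; next at i=1:; next u becomes -108; next at j=0:; next u becomes -126; next final value -14364
compute2: t becomes -12; next u becomes 0; next at i=0:; next u becomes 0; next at j=0:; next u becomes -18; next at i=1:; next u becomes -108; next at j=0:; next u becomes -126; next final value 114
verdict: not equivalent; witness: x=-6, y=-6


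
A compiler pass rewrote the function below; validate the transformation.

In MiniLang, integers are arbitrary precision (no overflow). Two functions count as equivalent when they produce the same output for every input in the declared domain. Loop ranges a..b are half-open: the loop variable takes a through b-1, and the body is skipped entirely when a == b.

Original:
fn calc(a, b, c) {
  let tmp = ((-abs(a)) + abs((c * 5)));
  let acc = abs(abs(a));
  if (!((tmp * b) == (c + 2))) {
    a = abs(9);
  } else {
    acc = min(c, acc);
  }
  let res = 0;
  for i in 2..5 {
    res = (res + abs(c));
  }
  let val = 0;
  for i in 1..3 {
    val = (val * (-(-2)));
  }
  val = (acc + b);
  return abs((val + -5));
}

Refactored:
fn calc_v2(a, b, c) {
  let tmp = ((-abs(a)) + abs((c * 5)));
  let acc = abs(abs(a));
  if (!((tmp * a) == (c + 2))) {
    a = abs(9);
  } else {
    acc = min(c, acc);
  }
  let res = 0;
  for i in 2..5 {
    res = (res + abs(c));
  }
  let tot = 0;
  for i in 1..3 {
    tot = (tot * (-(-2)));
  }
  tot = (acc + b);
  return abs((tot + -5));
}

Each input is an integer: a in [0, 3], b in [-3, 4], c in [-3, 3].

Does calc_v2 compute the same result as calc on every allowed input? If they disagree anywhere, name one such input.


Run the pair on a=0, b=-3, c=-2.
calc: tmp = 10; acc = 0; (!((tmp * b) == (c + 2))) -> true; a = 9; res = 0; [i=2]; res = 2; [i=3]; res = 4; [i=4]; res = 6; val = 0; [i=1]; val = 0; [i=2]; val = 0; val = -3; return 8
calc_v2: tmp = 10; acc = 0; (!((tmp * a) == (c + 2))) -> false; acc = -2; res = 0; [i=2]; res = 2; [i=3]; res = 4; [i=4]; res = 6; tot = 0; [i=1]; tot = 0; [i=2]; tot = 0; tot = -5; return 10
8 vs 10 — the two versions disagree here.
verdict: not equivalent; witness: a=0, b=-3, c=-2


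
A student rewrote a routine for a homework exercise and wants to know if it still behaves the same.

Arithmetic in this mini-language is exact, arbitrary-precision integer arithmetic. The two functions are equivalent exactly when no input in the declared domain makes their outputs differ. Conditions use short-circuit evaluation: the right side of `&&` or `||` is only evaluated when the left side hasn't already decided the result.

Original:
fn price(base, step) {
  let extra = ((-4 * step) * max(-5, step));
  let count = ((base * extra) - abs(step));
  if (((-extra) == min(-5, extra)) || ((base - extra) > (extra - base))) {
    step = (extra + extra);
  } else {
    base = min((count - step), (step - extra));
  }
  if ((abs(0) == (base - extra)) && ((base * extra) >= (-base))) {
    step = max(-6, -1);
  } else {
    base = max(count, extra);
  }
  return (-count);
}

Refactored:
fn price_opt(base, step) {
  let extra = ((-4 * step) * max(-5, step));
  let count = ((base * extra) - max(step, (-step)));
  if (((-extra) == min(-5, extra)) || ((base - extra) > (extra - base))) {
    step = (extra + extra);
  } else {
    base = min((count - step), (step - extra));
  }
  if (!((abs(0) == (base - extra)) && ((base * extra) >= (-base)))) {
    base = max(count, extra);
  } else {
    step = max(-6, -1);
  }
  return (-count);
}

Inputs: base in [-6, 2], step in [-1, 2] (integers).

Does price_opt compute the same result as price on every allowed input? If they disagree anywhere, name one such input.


Equivalent — the differences include min/max/abs usage differs; boolean connective usage differs, yet no declared input distinguishes the two.
Tracing base=2, step=-1: price: extra=-4, then count=-9, then (((-extra) == min(-5, extra)) || ((base - extra) > (extra - base))) is true, then step=-8, then ((abs(0) == (base - extra)) && ((base * extra) >= (-base))) is false, then base=-4, then returns 9 | price_opt: extra=-4, then count=-9, then (((-extra) == min(-5, extra)) || ((base - extra) > (extra - base))) is true, then step=-8, then (!((abs(0) == (base - extra)) && ((base * extra) >= (-base)))) is true, then base=-4, then returns 9 — matching result 9.
Checked all 36 inputs in the declared domain: the outputs agree on every one.
verdict: equivalent
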